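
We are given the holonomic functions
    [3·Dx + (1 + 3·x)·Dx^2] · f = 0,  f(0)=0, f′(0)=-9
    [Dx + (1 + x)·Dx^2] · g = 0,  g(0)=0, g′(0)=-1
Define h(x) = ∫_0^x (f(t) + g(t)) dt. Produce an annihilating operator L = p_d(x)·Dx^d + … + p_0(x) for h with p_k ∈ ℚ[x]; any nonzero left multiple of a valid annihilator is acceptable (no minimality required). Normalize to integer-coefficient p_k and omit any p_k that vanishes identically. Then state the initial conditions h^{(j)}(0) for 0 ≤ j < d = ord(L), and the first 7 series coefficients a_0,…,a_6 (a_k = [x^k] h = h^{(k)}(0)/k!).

f: a_k = 0, -9, 27/2, -27, 243/4, -729/5, 729/2, …
g: a_k = 0, -1, 1/2, -1/3, 1/4, -1/5, 1/6, …
h₀=f+g: left-lcm gives L₀, ord ≤ 4.
∫: right-multiply L₀ by Dx.
L = 6·Dx^2 + (8 + 12·x)·Dx^3 + (1 + 4·x + 3·x^2)·Dx^4  (order 4).
h: a_k = 0, 0, -5, 14/3, -41/6, 61/5, -73/3, …
ICs: h(0) = 0, h′(0) = 0, h′′(0) = -10, h′′′(0) = 28.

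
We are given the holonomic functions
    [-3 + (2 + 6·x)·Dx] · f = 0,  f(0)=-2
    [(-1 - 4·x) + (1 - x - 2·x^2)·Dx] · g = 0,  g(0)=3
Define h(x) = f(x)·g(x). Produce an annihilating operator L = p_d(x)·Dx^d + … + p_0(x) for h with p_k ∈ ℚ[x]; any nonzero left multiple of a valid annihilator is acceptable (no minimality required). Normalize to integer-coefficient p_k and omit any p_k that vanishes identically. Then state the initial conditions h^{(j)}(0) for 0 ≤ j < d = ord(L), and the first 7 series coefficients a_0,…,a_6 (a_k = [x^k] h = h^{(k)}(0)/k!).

f: a_k = -2, -3, 9/4, -27/8, 405/64, -1701/128, 15309/512, …
g: a_k = 3, 3, 9, 15, 33, 63, 129, …
L₀ := L_f ⊗_s L_g (sym. prod.), ord ≤ 1.
L = (5 + 11·x + 18·x^2) + (-2 - 4·x + 10·x^2 + 12·x^3)·Dx  (order 1).
h: a_k = -6, -15, -81/4, -483/8, -5241/64, -31041/128, -162093/512, …
ICs: h(0) = -6.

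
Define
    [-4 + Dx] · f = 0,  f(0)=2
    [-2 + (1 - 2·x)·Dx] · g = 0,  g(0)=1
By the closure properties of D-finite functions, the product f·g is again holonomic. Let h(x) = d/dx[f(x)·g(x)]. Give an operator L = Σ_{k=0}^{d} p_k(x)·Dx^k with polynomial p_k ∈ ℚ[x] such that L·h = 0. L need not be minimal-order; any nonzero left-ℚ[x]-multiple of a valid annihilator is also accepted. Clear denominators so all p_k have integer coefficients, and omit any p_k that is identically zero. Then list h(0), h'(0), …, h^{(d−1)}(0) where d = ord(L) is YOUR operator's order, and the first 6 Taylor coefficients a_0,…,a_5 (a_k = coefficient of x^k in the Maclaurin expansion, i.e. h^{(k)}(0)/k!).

L = (20 - 48·x + 32·x^2) + (-3 + 10·x - 8·x^2)·Dx  (order 1).
h: a_k = 12, 80, 304, 896, 6976/3, 84736/15, …
ICs: h(0) = 12.

f: a_k = 2, 8, 16, 64/3, 64/3, 256/15, …
g: a_k = 1, 2, 4, 8, 16, 32, …
Product ⇒ symmetric product L₀, ord ≤ 1.
Differentiate: ansatz ord ≤ ord L₀ ⇒ L.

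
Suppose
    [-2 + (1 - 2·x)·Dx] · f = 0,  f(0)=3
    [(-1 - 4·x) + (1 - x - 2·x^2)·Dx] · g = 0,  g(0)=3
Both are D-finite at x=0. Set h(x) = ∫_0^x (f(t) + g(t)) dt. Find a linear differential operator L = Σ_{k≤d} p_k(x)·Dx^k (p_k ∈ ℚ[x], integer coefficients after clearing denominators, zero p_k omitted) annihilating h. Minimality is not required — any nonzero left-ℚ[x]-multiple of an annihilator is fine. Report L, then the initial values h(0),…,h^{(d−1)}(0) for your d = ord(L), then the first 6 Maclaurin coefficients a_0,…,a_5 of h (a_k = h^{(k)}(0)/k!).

f: a_k = 3, 6, 12, 24, 48, 96, …
g: a_k = 3, 3, 9, 15, 33, 63, …
h₀=f+g: left-lcm gives L₀, ord ≤ 2.
h=∫h₀ ⇒ L = L₀·Dx.
L = -4·Dx + (-2 - 8·x)·Dx^2 + (1 - x - 2·x^2)·Dx^3  (order 3).
h: a_k = 0, 6, 9/2, 7, 39/4, 81/5, …
ICs: h(0) = 0, h′(0) = 6, h′′(0) = 9.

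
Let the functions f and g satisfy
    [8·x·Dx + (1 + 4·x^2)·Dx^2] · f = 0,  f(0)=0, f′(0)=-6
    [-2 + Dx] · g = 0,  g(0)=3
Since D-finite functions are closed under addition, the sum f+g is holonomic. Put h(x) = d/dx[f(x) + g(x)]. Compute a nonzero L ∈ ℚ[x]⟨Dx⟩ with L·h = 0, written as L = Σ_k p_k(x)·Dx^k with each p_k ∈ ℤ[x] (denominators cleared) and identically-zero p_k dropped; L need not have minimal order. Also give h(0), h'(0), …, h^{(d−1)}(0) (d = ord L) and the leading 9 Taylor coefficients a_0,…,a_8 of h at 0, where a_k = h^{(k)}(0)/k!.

L = (8 - 32·x - 32·x^2) + (-6 + 12·x + 8·x^2 - 16·x^3)·Dx + (1 + 2·x + 4·x^2 + 8·x^3)·Dx^2  (order 2).
h: a_k = 0, 12, 36, 8, -92, 8/5, 5768/15, 16/105, -161276/105, …
ICs: h(0) = 0, h′(0) = 12.

f: a_k = 0, -6, 0, 8, 0, -96/5, 0, 384/7, 0, …
g: a_k = 3, 6, 6, 4, 2, 4/5, 4/15, 8/105, 2/105, …
Weyl lclm of L_f,L_g ⇒ L₀ (ord ≤ 3).
Differentiate: ansatz ord ≤ ord L₀ ⇒ L.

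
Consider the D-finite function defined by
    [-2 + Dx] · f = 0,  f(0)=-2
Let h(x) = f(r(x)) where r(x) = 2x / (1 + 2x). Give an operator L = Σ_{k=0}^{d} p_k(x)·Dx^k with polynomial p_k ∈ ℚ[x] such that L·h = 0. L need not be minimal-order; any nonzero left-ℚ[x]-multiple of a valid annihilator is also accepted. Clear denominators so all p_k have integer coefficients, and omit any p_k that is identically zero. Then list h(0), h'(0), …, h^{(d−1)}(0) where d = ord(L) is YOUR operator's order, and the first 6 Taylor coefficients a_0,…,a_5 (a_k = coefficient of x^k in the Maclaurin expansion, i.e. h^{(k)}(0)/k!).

f: a_k = -2, -4, -4, -8/3, -4/3, -8/15, …
Substitute x→r, Dx→(1/r')Dx; clear ⇒ L₀.
L = -4 + (1 + 4·x + 4·x^2)·Dx  (order 1).
h: a_k = -2, -8, 0, 32/3, -64/3, 128/5, …
ICs: h(0) = -2.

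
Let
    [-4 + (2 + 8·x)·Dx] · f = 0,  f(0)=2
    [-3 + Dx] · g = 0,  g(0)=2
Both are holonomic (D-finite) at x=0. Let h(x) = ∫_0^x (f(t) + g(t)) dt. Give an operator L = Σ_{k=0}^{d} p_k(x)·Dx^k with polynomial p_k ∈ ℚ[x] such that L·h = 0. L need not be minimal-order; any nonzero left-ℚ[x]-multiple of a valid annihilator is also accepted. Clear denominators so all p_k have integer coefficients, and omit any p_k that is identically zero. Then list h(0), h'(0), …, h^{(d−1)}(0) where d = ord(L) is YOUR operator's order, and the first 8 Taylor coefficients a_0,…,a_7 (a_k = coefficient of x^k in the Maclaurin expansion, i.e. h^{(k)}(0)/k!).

f: a_k = 2, 4, -4, 8, -20, 56, -168, 528, …
g: a_k = 2, 6, 9, 9, 27/4, 81/20, 81/40, 243/280, …
Sum ⇒ L₀ = lclm(L_f,L_g) in ℚ(x)⟨Dx⟩.
h=∫h₀ ⇒ L = L₀·Dx.
L = (30 + 72·x)·Dx + (-13 - 72·x - 144·x^2)·Dx^2 + (1 + 16·x + 48·x^2)·Dx^3  (order 3).
h: a_k = 0, 4, 5, 5/3, 17/4, -53/20, 1201/120, -6639/280, …
ICs: h(0) = 0, h′(0) = 4, h′′(0) = 10.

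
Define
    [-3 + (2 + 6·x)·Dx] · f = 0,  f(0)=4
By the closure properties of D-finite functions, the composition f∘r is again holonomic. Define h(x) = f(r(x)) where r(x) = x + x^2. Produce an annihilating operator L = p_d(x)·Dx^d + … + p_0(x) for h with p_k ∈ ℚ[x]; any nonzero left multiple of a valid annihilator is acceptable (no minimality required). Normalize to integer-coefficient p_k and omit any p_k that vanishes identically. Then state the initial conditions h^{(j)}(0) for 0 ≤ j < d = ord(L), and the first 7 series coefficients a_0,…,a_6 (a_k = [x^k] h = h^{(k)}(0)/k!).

L = (-3 - 6·x) + (2 + 6·x + 6·x^2)·Dx  (order 1).
h: a_k = 4, 6, 3/2, -9/4, 99/32, -243/64, 999/256, …
ICs: h(0) = 4.

f: a_k = 4, 6, -9/2, 27/4, -405/32, 1701/64, -15309/256, …
f∘r: x↦r, Dx↦Dx/r' in L_f ⇒ L₀.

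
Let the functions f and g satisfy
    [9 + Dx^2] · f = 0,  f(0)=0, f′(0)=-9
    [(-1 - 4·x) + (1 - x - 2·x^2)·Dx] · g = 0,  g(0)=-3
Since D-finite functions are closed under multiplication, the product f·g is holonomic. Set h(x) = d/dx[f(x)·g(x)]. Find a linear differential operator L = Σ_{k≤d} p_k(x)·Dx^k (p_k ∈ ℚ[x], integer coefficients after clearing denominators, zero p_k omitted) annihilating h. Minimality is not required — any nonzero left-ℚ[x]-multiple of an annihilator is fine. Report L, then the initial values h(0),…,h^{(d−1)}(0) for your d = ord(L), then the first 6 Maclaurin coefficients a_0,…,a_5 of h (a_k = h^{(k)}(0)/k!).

L = (-33 - 162·x - 243·x^2 + 324·x^3 + 324·x^4) + (-6 - 6·x + 108·x^2 + 144·x^3)·Dx + (5 - 14·x - 19·x^2 + 36·x^3 + 36·x^4)·Dx^2  (order 2).
h: a_k = 27, 54, 243/2, 378, 7749/8, 45927/20, …
ICs: h(0) = 27, h′(0) = 54.

f: a_k = 0, -9, 0, 27/2, 0, -243/40, …
g: a_k = -3, -3, -9, -15, -33, -63, …
f·g: L₀ = L_f ⊗_s L_g, ord ≤ 2·1.
Differentiate: ansatz ord ≤ ord L₀ ⇒ L.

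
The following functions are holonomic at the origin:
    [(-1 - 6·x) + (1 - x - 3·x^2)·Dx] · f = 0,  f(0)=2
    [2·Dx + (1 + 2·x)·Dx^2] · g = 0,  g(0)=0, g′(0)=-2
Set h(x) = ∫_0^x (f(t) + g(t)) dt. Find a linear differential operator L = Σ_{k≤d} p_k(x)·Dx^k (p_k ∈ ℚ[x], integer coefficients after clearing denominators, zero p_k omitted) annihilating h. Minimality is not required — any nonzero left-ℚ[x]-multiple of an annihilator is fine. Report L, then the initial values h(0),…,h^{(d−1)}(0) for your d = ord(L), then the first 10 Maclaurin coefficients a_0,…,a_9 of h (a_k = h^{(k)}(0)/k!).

f: a_k = 2, 2, 8, 14, 38, 80, 194, 434, 1016, 2318, …
g: a_k = 0, -2, 2, -8/3, 4, -32/5, 32/3, -128/7, 32, -512/9, …
Weyl lclm of L_f,L_g ⇒ L₀ (ord ≤ 3).
h=∫₀ˣh₀: take L = L₀·Dx.
L = (74 + 412·x + 948·x^2 + 864·x^3 + 648·x^4)·Dx^2 + (17 + 212·x + 890·x^2 + 1644·x^3 + 1764·x^4 + 1080·x^5)·Dx^3 + (-5 - 27·x - 33·x^2 + 68·x^3 + 276·x^4 + 396·x^5 + 216·x^6)·Dx^4  (order 4).
h: a_k = 0, 2, 0, 10/3, 17/6, 42/5, 184/15, 614/21, 1455/28, 1048/9, …
ICs: h(0) = 0, h′(0) = 2, h′′(0) = 0, h′′′(0) = 20.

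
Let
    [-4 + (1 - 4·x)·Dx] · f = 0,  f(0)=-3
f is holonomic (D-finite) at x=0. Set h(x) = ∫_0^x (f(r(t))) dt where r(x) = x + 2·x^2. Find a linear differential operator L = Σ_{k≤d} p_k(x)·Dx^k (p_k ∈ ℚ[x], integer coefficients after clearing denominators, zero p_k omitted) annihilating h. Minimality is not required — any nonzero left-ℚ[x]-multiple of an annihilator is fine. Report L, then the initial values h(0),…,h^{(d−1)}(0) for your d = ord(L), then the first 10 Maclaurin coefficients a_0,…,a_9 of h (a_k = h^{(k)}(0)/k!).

L = (4 + 16·x)·Dx + (-1 + 4·x + 8·x^2)·Dx^2  (order 2).
h: a_k = 0, -3, -6, -24, -96, -2112/5, -1920, -62976/7, -43008, -208896, …
ICs: h(0) = 0, h′(0) = -3.

f: a_k = -3, -12, -48, -192, -768, -3072, -12288, -49152, -196608, -786432, …
h₀=f(r): pull back L_f along r ⇒ L₀.
Integrate: L := L₀·Dx.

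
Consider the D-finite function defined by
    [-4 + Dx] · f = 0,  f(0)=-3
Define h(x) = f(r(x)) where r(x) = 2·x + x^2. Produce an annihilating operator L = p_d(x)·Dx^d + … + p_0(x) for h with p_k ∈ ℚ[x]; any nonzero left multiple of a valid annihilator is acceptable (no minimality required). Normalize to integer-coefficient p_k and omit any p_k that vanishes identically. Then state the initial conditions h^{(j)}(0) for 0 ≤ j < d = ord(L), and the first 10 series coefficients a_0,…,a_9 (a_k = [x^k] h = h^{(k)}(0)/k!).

L = (-8 - 8·x) + Dx  (order 1).
h: a_k = -3, -24, -108, -352, -920, -10176/5, -59104/15, -717056/105, -376928/35, -2956544/189, …
ICs: h(0) = -3.

f: a_k = -3, -12, -24, -32, -32, -128/5, -256/15, -1024/105, -512/105, -2048/945, …
Substitute x→r, Dx→(1/r')Dx; clear ⇒ L₀.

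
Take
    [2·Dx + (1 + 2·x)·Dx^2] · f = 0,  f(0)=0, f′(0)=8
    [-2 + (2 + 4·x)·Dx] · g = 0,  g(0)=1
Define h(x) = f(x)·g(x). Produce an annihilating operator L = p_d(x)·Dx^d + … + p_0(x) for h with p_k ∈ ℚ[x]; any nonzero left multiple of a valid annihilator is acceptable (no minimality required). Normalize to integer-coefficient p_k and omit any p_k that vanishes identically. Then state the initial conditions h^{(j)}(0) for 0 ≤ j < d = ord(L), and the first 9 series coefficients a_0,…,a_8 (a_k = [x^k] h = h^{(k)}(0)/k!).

L = 1 + (1 + 4·x + 4·x^2)·Dx^2  (order 2).
h: a_k = 0, 8, 0, -4/3, 8/3, -71/15, 124/15, -3043/210, 2689/105, …
ICs: h(0) = 0, h′(0) = 8.

f: a_k = 0, 8, -8, 32/3, -16, 128/5, -128/3, 512/7, -128, …
g: a_k = 1, 1, -1/2, 1/2, -5/8, 7/8, -21/16, 33/16, -429/128, …
f·g: L₀ = L_f ⊗_s L_g, ord ≤ 2·1.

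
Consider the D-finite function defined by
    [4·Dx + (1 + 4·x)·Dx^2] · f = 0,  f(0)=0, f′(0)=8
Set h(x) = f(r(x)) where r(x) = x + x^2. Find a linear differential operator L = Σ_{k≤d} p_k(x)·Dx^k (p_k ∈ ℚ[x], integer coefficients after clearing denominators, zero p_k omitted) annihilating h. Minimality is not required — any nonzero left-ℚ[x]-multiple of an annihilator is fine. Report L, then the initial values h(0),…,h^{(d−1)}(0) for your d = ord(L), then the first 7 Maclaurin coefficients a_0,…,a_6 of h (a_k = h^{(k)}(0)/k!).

f: a_k = 0, 8, -16, 128/3, -128, 2048/5, -4096/3, …
L₀ from L_f via x↦r, Dx↦r'^{-1}Dx.
L = 2·Dx + (1 + 2·x)·Dx^2  (order 2).
h: a_k = 0, 8, -8, 32/3, -16, 128/5, -128/3, …
ICs: h(0) = 0, h′(0) = 8.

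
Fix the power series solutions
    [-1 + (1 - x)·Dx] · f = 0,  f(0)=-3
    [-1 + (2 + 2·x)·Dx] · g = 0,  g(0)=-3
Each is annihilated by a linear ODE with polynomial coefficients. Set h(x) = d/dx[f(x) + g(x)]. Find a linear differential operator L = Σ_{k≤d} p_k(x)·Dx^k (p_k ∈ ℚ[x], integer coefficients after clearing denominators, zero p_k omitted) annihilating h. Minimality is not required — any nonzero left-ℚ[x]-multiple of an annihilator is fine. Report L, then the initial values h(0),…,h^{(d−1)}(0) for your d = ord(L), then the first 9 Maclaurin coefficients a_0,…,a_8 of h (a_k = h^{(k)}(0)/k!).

L = (-18 - 6·x) + (-21 - 54·x - 21·x^2)·Dx + (10 + 6·x - 10·x^2 - 6·x^3)·Dx^2  (order 2).
h: a_k = -9/2, -21/4, -153/16, -369/32, -3945/256, -9027/512, -43701/2048, -97017/4096, -1788777/65536, …
ICs: h(0) = -9/2, h′(0) = -21/4.

f: a_k = -3, -3, -3, -3, -3, -3, -3, -3, -3, …
g: a_k = -3, -3/2, 3/8, -3/16, 15/128, -21/256, 63/1024, -99/2048, 1287/32768, …
Sum ⇒ L₀ = lclm(L_f,L_g) in ℚ(x)⟨Dx⟩.
h=h₀': d/dx-closure on L₀ ⇒ L.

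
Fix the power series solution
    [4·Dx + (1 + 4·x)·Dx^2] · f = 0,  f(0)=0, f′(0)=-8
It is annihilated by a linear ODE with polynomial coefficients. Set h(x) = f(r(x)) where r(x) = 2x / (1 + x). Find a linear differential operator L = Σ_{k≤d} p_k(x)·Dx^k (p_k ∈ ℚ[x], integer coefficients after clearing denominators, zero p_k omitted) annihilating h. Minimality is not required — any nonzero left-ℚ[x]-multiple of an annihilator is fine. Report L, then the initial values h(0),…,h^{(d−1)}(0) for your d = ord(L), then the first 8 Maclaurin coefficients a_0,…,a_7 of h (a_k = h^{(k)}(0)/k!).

f: a_k = 0, -8, 16, -128/3, 128, -2048/5, 4096/3, -32768/7, …
h₀=f(r): pull back L_f along r ⇒ L₀.
L = (10 + 18·x)·Dx + (1 + 10·x + 9·x^2)·Dx^2  (order 2).
h: a_k = 0, -16, 80, -1456/3, 3280, -118096/5, 531440/3, -9565936/7, …
ICs: h(0) = 0, h′(0) = -16.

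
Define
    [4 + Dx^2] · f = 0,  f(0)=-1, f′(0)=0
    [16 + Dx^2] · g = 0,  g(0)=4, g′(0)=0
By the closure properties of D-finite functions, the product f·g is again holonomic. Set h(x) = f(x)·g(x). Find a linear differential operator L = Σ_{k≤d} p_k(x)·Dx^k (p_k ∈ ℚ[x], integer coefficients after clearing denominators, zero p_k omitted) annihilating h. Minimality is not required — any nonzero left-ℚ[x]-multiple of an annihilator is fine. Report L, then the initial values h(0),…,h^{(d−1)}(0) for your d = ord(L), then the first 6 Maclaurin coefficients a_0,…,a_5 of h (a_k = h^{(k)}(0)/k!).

L = 144 + 40·Dx^2 + Dx^4  (order 4).
h: a_k = -4, 0, 40, 0, -328/3, 0, …
ICs: h(0) = -4, h′(0) = 0, h′′(0) = 80, h′′′(0) = 0.

f: a_k = -1, 0, 2, 0, -2/3, 0, …
g: a_k = 4, 0, -32, 0, 128/3, 0, …
f·g: L₀ = L_f ⊗_s L_g, ord ≤ 2·2.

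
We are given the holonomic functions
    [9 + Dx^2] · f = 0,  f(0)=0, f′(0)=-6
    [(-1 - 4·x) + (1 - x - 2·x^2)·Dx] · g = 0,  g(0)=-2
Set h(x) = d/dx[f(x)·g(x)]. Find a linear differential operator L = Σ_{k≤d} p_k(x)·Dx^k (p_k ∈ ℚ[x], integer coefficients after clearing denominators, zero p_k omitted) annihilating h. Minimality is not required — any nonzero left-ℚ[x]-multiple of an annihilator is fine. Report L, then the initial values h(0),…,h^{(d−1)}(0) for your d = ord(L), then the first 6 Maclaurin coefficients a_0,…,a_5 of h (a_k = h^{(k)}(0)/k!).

L = (-33 - 162·x - 243·x^2 + 324·x^3 + 324·x^4) + (-6 - 6·x + 108·x^2 + 144·x^3)·Dx + (5 - 14·x - 19·x^2 + 36·x^3 + 36·x^4)·Dx^2  (order 2).
h: a_k = 12, 24, 54, 168, 861/2, 5103/5, …
ICs: h(0) = 12, h′(0) = 24.

f: a_k = 0, -6, 0, 9, 0, -81/20, …
g: a_k = -2, -2, -6, -10, -22, -42, …
Sym-product of L_f,L_g gives L₀ (≤ ord 2).
Derive L from L₀ (diff closure).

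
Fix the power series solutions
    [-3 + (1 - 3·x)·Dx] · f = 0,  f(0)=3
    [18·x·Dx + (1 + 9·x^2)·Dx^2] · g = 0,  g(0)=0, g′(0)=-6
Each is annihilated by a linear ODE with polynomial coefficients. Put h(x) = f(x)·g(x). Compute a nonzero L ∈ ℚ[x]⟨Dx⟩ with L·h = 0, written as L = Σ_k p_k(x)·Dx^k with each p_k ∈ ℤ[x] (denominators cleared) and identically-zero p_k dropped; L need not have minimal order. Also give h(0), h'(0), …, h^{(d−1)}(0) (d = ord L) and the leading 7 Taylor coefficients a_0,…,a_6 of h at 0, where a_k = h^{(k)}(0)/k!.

f: a_k = 3, 9, 27, 81, 243, 729, 2187, …
g: a_k = 0, -6, 0, 18, 0, -486/5, 0, …
Sym-product of L_f,L_g gives L₀ (≤ ord 2).
L = 54·x + (6 - 18·x + 108·x^2)·Dx + (-1 + 3·x - 9·x^2 + 27·x^3)·Dx^2  (order 2).
h: a_k = 0, -18, -54, -108, -324, -6318/5, -18954/5, …
ICs: h(0) = 0, h′(0) = -18.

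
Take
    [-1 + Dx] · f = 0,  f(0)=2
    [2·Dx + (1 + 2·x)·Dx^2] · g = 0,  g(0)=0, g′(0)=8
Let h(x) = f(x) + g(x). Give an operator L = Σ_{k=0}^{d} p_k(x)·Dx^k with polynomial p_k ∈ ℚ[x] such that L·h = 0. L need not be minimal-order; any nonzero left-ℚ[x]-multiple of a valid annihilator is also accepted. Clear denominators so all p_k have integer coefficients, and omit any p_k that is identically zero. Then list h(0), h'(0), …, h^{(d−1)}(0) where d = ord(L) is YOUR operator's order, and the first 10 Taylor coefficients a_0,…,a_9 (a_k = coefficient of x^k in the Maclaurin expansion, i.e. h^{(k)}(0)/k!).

f: a_k = 2, 2, 1, 1/3, 1/12, 1/60, 1/360, 1/2520, 1/20160, 1/181440, …
g: a_k = 0, 8, -8, 32/3, -16, 128/5, -128/3, 512/7, -128, 2048/9, …
h₀=f+g: left-lcm gives L₀, ord ≤ 3.
L = (-10 - 4·x)·Dx + (7 - 4·x - 4·x^2)·Dx^2 + (3 + 8·x + 4·x^2)·Dx^3  (order 3).
h: a_k = 2, 10, -7, 11, -191/12, 1537/60, -15359/360, 184321/2520, -2580479/20160, 41287681/181440, …
ICs: h(0) = 2, h′(0) = 10, h′′(0) = -14.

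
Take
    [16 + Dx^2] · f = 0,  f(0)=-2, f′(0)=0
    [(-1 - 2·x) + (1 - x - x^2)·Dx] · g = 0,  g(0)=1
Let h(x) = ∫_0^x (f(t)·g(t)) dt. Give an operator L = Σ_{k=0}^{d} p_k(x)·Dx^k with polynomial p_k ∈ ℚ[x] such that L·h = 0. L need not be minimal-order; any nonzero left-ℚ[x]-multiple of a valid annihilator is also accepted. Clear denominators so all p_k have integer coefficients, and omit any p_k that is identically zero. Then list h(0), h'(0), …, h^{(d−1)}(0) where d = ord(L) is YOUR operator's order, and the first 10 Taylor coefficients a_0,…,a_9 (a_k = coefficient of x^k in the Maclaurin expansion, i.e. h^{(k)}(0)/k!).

f: a_k = -2, 0, 16, 0, -64/3, 0, 512/45, 0, -1024/315, 0, …
g: a_k = 1, 1, 2, 3, 5, 8, 13, 21, 34, 55, …
L₀ := L_f ⊗_s L_g (sym. prod.), ord ≤ 2.
h=∫h₀ ⇒ L = L₀·Dx.
L = (-14 + 16·x + 16·x^2)·Dx + (2 + 4·x)·Dx^2 + (-1 + x + x^2)·Dx^3  (order 3).
h: a_k = 0, -2, -1, 4, 5/2, 2/15, 16/9, 146/45, 751/180, 5548/945, …
ICs: h(0) = 0, h′(0) = -2, h′′(0) = -2.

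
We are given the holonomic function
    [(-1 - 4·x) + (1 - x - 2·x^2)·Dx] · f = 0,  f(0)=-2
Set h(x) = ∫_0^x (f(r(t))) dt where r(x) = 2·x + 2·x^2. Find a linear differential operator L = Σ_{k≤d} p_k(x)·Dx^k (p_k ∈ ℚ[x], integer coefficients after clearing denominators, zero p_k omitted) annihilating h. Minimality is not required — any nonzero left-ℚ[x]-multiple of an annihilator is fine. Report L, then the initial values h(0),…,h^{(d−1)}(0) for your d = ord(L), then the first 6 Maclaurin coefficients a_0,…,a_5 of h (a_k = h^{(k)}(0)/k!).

f: a_k = -2, -2, -6, -10, -22, -42, …
f∘r: x↦r, Dx↦Dx/r' in L_f ⇒ L₀.
Integrate: L := L₀·Dx.
L = (2 + 20·x + 48·x^2 + 32·x^3)·Dx + (-1 + 2·x + 10·x^2 + 16·x^3 + 8·x^4)·Dx^2  (order 2).
h: a_k = 0, -2, -2, -28/3, -32, -616/5, …
ICs: h(0) = 0, h′(0) = -2.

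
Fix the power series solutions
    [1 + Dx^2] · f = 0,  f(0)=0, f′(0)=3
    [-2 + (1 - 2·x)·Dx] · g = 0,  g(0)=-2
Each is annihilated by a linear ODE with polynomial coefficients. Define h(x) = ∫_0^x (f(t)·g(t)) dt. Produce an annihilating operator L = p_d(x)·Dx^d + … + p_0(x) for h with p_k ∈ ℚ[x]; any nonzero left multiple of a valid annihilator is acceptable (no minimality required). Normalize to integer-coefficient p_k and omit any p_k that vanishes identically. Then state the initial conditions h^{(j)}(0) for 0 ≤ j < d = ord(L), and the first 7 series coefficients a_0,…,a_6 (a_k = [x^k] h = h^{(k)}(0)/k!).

f: a_k = 0, 3, 0, -1/2, 0, 1/40, 0, …
g: a_k = -2, -4, -8, -16, -32, -64, -128, …
h₀=f·g: eliminate ⇒ L₀, order ≤ 2·1.
h=∫h₀ ⇒ L = L₀·Dx.
L = (-1 + 2·x)·Dx + 4·Dx^2 + (-1 + 2·x)·Dx^3  (order 3).
h: a_k = 0, 0, -3, -4, -23/4, -46/5, -1841/120, …
ICs: h(0) = 0, h′(0) = 0, h′′(0) = -6.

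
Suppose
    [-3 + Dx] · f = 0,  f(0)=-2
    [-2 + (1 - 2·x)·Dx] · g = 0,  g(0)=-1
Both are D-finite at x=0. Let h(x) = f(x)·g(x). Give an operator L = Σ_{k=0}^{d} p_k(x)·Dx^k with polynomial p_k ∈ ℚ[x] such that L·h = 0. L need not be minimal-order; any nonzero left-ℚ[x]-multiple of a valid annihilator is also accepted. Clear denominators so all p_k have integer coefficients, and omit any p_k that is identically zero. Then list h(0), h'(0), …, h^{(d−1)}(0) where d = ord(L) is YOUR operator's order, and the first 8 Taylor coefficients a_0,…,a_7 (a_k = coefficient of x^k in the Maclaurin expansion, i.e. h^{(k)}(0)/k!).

L = (5 - 6·x) + (-1 + 2·x)·Dx  (order 1).
h: a_k = 2, 10, 29, 67, 563/4, 5711/20, 4585/8, 321193/280, …
ICs: h(0) = 2.

f: a_k = -2, -6, -9, -9, -27/4, -81/20, -81/40, -243/280, …
g: a_k = -1, -2, -4, -8, -16, -32, -64, -128, …
L₀ := L_f ⊗_s L_g (sym. prod.), ord ≤ 1.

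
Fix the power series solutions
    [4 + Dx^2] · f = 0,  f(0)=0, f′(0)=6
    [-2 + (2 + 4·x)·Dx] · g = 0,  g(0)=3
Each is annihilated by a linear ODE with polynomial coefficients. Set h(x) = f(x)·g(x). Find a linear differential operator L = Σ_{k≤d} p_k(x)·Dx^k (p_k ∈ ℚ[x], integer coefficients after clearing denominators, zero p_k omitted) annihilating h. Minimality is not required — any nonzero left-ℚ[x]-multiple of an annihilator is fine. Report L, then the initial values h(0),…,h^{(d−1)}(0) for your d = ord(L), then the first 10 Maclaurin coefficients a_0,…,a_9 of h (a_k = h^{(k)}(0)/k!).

L = (7 + 16·x + 16·x^2) + (-2 - 4·x)·Dx + (1 + 4·x + 4·x^2)·Dx^2  (order 2).
h: a_k = 0, 18, 18, -21, -3, -57/20, 243/20, -983/56, 7727/280, -185275/4032, …
ICs: h(0) = 0, h′(0) = 18.

f: a_k = 0, 6, 0, -4, 0, 4/5, 0, -8/105, 0, 4/945, …
g: a_k = 3, 3, -3/2, 3/2, -15/8, 21/8, -63/16, 99/16, -1287/128, 2145/128, …
L₀ := L_f ⊗_s L_g (sym. prod.), ord ≤ 2.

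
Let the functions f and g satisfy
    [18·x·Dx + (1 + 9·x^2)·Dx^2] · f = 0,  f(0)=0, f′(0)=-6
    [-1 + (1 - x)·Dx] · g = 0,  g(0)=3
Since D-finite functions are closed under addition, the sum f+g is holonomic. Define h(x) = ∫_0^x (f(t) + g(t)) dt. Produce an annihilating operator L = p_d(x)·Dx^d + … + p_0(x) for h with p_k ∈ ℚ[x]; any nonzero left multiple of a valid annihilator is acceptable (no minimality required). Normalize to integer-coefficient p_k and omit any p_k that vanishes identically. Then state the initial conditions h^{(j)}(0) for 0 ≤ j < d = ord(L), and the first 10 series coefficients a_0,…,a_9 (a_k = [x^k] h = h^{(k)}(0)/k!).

L = (18 - 72·x - 486·x^2)·Dx^2 + (-12 + 18·x + 180·x^2 - 486·x^3)·Dx^3 + (1 + 8·x + 72·x^3 - 81·x^4)·Dx^4  (order 4).
h: a_k = 0, 3, -3/2, 1, 21/4, 3/5, -157/10, 3/7, 4395/56, 1/3, …
ICs: h(0) = 0, h′(0) = 3, h′′(0) = -3, h′′′(0) = 6.

f: a_k = 0, -6, 0, 18, 0, -486/5, 0, 4374/7, 0, -4374, …
g: a_k = 3, 3, 3, 3, 3, 3, 3, 3, 3, 3, …
f+g: L₀ = lclm(L_f,L_g), ord ≤ 2+1.
Integrate: L := L₀·Dx.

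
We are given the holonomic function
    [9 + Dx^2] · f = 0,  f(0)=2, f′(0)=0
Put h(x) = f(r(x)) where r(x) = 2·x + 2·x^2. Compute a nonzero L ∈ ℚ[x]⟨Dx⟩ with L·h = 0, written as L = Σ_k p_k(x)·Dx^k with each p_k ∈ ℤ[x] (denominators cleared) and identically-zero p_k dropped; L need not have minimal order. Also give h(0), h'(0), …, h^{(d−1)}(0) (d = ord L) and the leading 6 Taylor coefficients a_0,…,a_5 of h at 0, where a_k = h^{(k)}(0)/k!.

f: a_k = 2, 0, -9, 0, 27/4, 0, …
h₀=f(r): pull back L_f along r ⇒ L₀.
L = (36 + 216·x + 432·x^2 + 288·x^3) - 2·Dx + (1 + 2·x)·Dx^2  (order 2).
h: a_k = 2, 0, -36, -72, 72, 432, …
ICs: h(0) = 2, h′(0) = 0.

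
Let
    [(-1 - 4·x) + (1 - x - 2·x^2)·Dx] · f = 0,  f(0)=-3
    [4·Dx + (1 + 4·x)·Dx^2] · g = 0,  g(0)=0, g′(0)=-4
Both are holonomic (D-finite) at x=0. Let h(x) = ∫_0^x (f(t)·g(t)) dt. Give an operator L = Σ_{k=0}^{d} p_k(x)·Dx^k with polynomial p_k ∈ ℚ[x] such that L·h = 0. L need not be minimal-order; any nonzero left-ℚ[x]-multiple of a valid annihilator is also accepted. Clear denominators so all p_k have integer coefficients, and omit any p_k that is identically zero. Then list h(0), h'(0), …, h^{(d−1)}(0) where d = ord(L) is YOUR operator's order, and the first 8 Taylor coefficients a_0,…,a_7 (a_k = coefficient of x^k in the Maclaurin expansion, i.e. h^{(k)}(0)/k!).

f: a_k = -3, -3, -9, -15, -33, -63, -129, -255, …
g: a_k = 0, -4, 8, -64/3, 64, -1024/5, 2048/3, -16384/7, …
Product ⇒ symmetric product L₀, ord ≤ 2.
h=∫h₀ ⇒ L = L₀·Dx.
L = (8 + 32·x)·Dx + (-2 + 20·x + 40·x^2)·Dx^2 + (-1 - 3·x + 6·x^2 + 8·x^3)·Dx^3  (order 3).
h: a_k = 0, 0, 6, -4, 19, -28, 522/5, -8508/35, …
ICs: h(0) = 0, h′(0) = 0, h′′(0) = 12.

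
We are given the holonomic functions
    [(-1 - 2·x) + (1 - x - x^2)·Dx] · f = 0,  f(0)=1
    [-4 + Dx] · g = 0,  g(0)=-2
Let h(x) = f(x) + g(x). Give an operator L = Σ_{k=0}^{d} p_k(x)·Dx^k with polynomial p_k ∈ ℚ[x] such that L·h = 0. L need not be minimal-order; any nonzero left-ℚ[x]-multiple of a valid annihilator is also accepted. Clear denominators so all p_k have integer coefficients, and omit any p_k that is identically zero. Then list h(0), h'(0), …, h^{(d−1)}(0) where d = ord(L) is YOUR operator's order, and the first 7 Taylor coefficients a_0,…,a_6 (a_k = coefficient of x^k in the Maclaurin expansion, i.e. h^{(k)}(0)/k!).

L = (-8·x - 72·x^2 - 32·x^3) + (-12 + 38·x + 22·x^2 - 32·x^3 - 16·x^4)·Dx + (3 - 9·x - x^2 + 10·x^3 + 4·x^4)·Dx^2  (order 2).
h: a_k = -1, -7, -14, -55/3, -49/3, -136/15, 73/45, …
ICs: h(0) = -1, h′(0) = -7.

f: a_k = 1, 1, 2, 3, 5, 8, 13, …
g: a_k = -2, -8, -16, -64/3, -64/3, -256/15, -512/45, …
Sum ⇒ L₀ = lclm(L_f,L_g) in ℚ(x)⟨Dx⟩.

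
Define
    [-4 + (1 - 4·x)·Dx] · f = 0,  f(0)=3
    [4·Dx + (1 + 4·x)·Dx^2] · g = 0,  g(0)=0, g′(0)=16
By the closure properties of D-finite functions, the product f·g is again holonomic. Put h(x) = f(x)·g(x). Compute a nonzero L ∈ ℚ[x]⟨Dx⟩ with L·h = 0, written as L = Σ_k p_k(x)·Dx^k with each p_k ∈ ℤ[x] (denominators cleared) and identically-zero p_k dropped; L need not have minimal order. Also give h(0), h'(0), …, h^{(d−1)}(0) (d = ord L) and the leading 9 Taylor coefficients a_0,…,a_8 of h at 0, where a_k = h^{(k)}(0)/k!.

f: a_k = 3, 12, 48, 192, 768, 3072, 12288, 49152, 196608, …
g: a_k = 0, 16, -32, 256/3, -256, 4096/5, -8192/3, 65536/7, -32768, …
f·g: L₀ = L_f ⊗_s L_g, ord ≤ 1·2.
L = 16 + (4 + 48·x)·Dx + (-1 + 16·x^2)·Dx^2  (order 2).
h: a_k = 0, 48, 96, 640, 1792, 48128/5, 151552/5, 5226496/35, 17465344/35, …
ICs: h(0) = 0, h′(0) = 48.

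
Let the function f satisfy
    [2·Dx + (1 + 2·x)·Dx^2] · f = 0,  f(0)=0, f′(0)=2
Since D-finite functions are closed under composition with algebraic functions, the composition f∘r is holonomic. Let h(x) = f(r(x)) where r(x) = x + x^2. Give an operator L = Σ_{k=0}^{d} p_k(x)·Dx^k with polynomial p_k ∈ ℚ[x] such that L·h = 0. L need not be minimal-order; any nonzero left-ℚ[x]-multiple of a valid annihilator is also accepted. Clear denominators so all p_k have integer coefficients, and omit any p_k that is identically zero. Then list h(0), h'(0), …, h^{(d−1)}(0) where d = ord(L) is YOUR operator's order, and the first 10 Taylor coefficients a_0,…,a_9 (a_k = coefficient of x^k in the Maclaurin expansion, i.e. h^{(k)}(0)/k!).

f: a_k = 0, 2, -2, 8/3, -4, 32/5, -32/3, 128/7, -32, 512/9, …
f∘r: x↦r, Dx↦Dx/r' in L_f ⇒ L₀.
L = (4·x + 4·x^2)·Dx + (1 + 4·x + 6·x^2 + 4·x^3)·Dx^2  (order 2).
h: a_k = 0, 2, 0, -4/3, 2, -8/5, 0, 16/7, -4, 32/9, …
ICs: h(0) = 0, h′(0) = 2.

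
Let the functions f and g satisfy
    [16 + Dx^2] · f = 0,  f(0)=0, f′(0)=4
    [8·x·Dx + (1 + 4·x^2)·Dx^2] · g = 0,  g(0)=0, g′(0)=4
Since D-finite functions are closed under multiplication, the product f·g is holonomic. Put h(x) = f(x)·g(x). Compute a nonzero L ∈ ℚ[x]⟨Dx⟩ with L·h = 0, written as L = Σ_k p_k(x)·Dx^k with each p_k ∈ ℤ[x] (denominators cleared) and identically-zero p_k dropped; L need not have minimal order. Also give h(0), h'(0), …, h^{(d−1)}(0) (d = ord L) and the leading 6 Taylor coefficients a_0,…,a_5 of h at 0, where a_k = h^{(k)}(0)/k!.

L = (2560 + 29696·x^2 + 118784·x^4 + 262144·x^6 + 262144·x^8) + (1536·x + 14336·x^3 + 49152·x^5 + 65536·x^7)·Dx + (240 + 3008·x^2 + 13824·x^4 + 32768·x^6 + 32768·x^8)·Dx^2 + (96·x + 896·x^3 + 3072·x^5 + 4096·x^7)·Dx^3 + (5 + 72·x^2 + 400·x^4 + 1024·x^6 + 1024·x^8)·Dx^4  (order 4).
h: a_k = 0, 0, 16, 0, -64, 0, …
ICs: h(0) = 0, h′(0) = 0, h′′(0) = 32, h′′′(0) = 0.

f: a_k = 0, 4, 0, -32/3, 0, 128/15, …
g: a_k = 0, 4, 0, -16/3, 0, 64/5, …
Product ⇒ symmetric product L₀, ord ≤ 4.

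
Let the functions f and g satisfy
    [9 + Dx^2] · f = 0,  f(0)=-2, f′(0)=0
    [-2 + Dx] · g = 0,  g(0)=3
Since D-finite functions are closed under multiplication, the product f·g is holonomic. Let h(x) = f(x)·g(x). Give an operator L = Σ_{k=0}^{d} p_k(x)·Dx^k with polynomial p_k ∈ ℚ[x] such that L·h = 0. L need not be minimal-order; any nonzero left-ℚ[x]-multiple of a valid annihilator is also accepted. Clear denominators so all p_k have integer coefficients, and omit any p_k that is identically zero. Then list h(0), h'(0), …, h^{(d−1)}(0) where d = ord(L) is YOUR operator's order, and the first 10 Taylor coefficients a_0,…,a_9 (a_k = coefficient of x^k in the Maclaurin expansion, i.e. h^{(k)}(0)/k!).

f: a_k = -2, 0, 9, 0, -27/4, 0, 81/40, 0, -729/2240, 0, …
g: a_k = 3, 6, 6, 4, 2, 4/5, 4/15, 8/105, 2/105, 4/945, …
f·g: L₀ = L_f ⊗_s L_g, ord ≤ 2·1.
L = 13 - 4·Dx + Dx^2  (order 2).
h: a_k = -6, -12, 15, 46, 119/4, -61/10, -407/24, -3277/420, 239/6720, 43079/30240, …
ICs: h(0) = -6, h′(0) = -12.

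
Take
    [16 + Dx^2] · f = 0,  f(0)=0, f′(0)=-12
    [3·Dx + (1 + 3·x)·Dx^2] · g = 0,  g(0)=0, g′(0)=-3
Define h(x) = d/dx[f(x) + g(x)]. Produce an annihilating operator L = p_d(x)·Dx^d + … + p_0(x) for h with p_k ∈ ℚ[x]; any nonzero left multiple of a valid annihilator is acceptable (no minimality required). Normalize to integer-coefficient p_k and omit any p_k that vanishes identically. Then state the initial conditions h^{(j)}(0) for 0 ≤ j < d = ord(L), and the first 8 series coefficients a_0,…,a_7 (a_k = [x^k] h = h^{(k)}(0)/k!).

f: a_k = 0, -12, 0, 32, 0, -128/5, 0, 1024/105, …
g: a_k = 0, -3, 9/2, -9, 81/4, -243/5, 243/2, -2187/7, …
Weyl lclm of L_f,L_g ⇒ L₀ (ord ≤ 4).
Differentiate: ansatz ord ≤ ord L₀ ⇒ L.
L = (1680 + 2304·x + 3456·x^2) + (272 + 1584·x + 3456·x^2 + 3456·x^3)·Dx + (105 + 144·x + 216·x^2)·Dx^2 + (17 + 99·x + 216·x^2 + 216·x^3)·Dx^3  (order 3).
h: a_k = -15, 9, 69, 81, -371, 729, -31781/15, 6561, …
ICs: h(0) = -15, h′(0) = 9, h′′(0) = 138.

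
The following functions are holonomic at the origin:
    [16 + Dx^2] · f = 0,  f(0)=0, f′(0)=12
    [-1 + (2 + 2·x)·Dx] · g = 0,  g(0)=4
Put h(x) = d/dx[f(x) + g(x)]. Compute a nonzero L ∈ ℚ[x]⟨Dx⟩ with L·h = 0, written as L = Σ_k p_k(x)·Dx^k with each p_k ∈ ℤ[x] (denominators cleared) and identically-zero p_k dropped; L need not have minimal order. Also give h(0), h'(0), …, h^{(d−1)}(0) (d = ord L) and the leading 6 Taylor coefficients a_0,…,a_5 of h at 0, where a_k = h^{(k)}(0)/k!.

L = (-1264 - 2048·x - 1024·x^2) + (-2144 - 6240·x - 6144·x^2 - 2048·x^3)·Dx + (-79 - 128·x - 64·x^2)·Dx^2 + (-134 - 390·x - 384·x^2 - 128·x^3)·Dx^3  (order 3).
h: a_k = 14, -1, -381/4, -5/8, 8227/64, -63/128, …
ICs: h(0) = 14, h′(0) = -1, h′′(0) = -381/2.

f: a_k = 0, 12, 0, -32, 0, 128/5, …
g: a_k = 4, 2, -1/2, 1/4, -5/32, 7/64, …
f+g: L₀ = lclm(L_f,L_g), ord ≤ 2+1.
Derive L from L₀ (diff closure).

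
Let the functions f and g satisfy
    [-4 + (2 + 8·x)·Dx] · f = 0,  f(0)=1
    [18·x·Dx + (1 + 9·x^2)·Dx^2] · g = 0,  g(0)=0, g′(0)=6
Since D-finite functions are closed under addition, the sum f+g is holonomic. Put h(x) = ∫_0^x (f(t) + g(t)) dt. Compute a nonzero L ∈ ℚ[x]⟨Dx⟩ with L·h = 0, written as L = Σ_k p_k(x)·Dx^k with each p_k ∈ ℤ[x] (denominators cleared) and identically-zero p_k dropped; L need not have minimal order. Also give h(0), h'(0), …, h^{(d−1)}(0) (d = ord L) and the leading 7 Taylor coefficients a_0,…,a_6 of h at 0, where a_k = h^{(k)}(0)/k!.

L = (-18 - 180·x + 486·x^2 + 972·x^3)·Dx^2 + (-15 - 72·x - 9·x^2 + 1944·x^3 + 3402·x^4)·Dx^3 + (-1 + 5·x + 54·x^2 + 153·x^3 + 567·x^4 + 972·x^5)·Dx^4  (order 4).
h: a_k = 0, 1, 4, -2/3, -7/2, -2, 313/15, …
ICs: h(0) = 0, h′(0) = 1, h′′(0) = 8, h′′′(0) = -4.

f: a_k = 1, 2, -2, 4, -10, 28, -84, …
g: a_k = 0, 6, 0, -18, 0, 486/5, 0, …
Sum ⇒ L₀ = lclm(L_f,L_g) in ℚ(x)⟨Dx⟩.
h=∫₀ˣh₀: take L = L₀·Dx.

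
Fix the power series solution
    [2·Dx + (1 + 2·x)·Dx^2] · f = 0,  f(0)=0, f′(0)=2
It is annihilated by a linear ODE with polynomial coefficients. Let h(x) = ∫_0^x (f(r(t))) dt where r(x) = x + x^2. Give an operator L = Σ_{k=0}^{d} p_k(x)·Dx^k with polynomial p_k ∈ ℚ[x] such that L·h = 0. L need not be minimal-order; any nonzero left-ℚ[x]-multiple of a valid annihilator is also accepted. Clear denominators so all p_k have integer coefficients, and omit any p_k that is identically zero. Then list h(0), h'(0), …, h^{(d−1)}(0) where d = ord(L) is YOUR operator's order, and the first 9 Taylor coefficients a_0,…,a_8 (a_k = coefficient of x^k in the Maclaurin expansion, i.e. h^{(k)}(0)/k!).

L = (4·x + 4·x^2)·Dx^2 + (1 + 4·x + 6·x^2 + 4·x^3)·Dx^3  (order 3).
h: a_k = 0, 0, 1, 0, -1/3, 2/5, -4/15, 0, 2/7, …
ICs: h(0) = 0, h′(0) = 0, h′′(0) = 2.

f: a_k = 0, 2, -2, 8/3, -4, 32/5, -32/3, 128/7, -32, …
Change of var in L_f (x↦r) gives L₀.
h=∫h₀ ⇒ L = L₀·Dx.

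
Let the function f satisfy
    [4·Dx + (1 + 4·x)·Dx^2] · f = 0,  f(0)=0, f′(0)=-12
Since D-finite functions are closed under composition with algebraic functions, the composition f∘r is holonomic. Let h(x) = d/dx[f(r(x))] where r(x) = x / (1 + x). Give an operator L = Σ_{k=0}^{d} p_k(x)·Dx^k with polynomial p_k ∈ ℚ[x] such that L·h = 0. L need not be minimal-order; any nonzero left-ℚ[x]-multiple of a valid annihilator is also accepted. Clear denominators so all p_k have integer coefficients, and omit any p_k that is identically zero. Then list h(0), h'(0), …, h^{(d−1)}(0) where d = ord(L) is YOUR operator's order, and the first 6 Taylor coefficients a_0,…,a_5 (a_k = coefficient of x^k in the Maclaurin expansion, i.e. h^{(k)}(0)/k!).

f: a_k = 0, -12, 24, -64, 192, -3072/5, …
Substitute x→r, Dx→(1/r')Dx; clear ⇒ L₀.
Differentiate: ansatz ord ≤ ord L₀ ⇒ L.
L = (6 + 10·x) + (1 + 6·x + 5·x^2)·Dx  (order 1).
h: a_k = -12, 72, -372, 1872, -9372, 46872, …
ICs: h(0) = -12.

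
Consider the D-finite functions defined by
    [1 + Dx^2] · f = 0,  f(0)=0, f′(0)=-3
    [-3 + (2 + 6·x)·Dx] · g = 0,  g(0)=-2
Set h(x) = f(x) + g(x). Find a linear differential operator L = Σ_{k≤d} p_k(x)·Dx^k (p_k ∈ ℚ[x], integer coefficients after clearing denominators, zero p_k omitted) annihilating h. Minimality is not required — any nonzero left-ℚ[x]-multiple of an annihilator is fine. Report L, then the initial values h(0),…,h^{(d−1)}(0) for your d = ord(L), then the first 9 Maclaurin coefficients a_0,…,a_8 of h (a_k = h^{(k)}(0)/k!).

f: a_k = 0, -3, 0, 1/2, 0, -1/40, 0, 1/1680, 0, …
g: a_k = -2, -3, 9/4, -27/8, 405/64, -1701/128, 15309/512, -72171/1024, 2814669/16384, …
f+g: L₀ = lclm(L_f,L_g), ord ≤ 2+1.
L = (-93 - 72·x - 108·x^2) + (-10 + 18·x + 216·x^2 + 216·x^3)·Dx + (-93 - 72·x - 108·x^2)·Dx^2 + (-10 + 18·x + 216·x^2 + 216·x^3)·Dx^3  (order 3).
h: a_k = -2, -6, 9/4, -23/8, 405/64, -8521/640, 15309/512, -7577891/107520, 2814669/16384, …
ICs: h(0) = -2, h′(0) = -6, h′′(0) = 9/2.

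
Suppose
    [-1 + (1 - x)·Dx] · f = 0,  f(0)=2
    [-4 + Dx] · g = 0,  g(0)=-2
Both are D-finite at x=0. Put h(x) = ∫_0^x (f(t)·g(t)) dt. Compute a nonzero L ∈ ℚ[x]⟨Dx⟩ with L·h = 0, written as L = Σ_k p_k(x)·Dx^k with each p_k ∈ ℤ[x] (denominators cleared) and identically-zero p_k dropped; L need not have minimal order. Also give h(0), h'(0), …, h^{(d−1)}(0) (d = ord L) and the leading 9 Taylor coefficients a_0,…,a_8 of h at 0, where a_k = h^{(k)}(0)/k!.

f: a_k = 2, 2, 2, 2, 2, 2, 2, 2, 2, …
g: a_k = -2, -8, -16, -64/3, -64/3, -256/15, -512/45, -2048/315, -1024/315, …
Product ⇒ symmetric product L₀, ord ≤ 1.
∫: right-multiply L₀ by Dx.
L = (5 - 4·x)·Dx + (-1 + x)·Dx^2  (order 2).
h: a_k = 0, -4, -10, -52/3, -71/3, -412/15, -1286/45, -1748/63, -16319/630, …
ICs: h(0) = 0, h′(0) = -4.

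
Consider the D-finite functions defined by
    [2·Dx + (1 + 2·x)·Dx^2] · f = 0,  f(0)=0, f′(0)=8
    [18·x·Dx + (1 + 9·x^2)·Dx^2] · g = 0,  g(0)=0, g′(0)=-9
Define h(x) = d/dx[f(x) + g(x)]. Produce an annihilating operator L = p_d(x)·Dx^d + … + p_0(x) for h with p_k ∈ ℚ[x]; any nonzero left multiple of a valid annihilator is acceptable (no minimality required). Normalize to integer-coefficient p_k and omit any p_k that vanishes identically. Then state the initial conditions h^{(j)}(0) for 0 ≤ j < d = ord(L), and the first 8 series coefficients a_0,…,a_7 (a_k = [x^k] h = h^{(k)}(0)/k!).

f: a_k = 0, 8, -8, 32/3, -16, 128/5, -128/3, 512/7, …
g: a_k = 0, -9, 0, 27, 0, -729/5, 0, 6561/7, …
L₀ := lclm(L_f,L_g); ord L₀ ≤ 2+2.
h₀' ⇒ L via d/dx closure of L₀.
L = (-18 - 108·x + 486·x^2 + 324·x^3) + (-13 - 36·x + 135·x^2 + 972·x^3 + 648·x^4)·Dx + (-1 + 7·x + 18·x^2 + 81·x^3 + 243·x^4 + 162·x^5)·Dx^2  (order 2).
h: a_k = -1, -16, 113, -64, -601, -256, 7073, -1024, …
ICs: h(0) = -1, h′(0) = -16.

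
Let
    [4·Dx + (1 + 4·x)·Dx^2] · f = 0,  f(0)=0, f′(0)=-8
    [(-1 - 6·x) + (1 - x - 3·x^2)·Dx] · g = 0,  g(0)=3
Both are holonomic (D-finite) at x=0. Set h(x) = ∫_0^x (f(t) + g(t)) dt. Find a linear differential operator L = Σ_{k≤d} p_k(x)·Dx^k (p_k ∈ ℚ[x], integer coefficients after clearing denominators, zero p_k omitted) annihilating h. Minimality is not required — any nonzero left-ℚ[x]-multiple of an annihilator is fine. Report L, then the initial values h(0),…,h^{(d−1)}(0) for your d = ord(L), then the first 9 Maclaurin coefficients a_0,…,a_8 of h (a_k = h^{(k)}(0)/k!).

L = (-212 - 1072·x - 3144·x^2 - 2160·x^3 - 2592·x^4)·Dx^2 + (-5 - 248·x - 1922·x^2 - 4308·x^3 - 4464·x^4 - 4320·x^5)·Dx^3 + (6 + 53·x + 108·x^2 - 110·x^3 - 519·x^4 - 1044·x^5 - 864·x^6)·Dx^4  (order 4).
h: a_k = 0, 3, -5/2, 28/3, -65/12, 37, -724/15, 4969/21, -28211/56, …
ICs: h(0) = 0, h′(0) = 3, h′′(0) = -5, h′′′(0) = 56.

f: a_k = 0, -8, 16, -128/3, 128, -2048/5, 4096/3, -32768/7, 16384, …
g: a_k = 3, 3, 12, 21, 57, 120, 291, 651, 1524, …
Weyl lclm of L_f,L_g ⇒ L₀ (ord ≤ 3).
∫: right-multiply L₀ by Dx.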